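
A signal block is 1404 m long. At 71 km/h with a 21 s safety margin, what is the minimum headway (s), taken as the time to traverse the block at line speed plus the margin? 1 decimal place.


V = 71 / 3.6 = 19.7222 m/s
Block traversal time = 1404 / 19.7222 = 71.1887 s
Headway = 71.1887 + 21
Headway = 92.2 s

92.2


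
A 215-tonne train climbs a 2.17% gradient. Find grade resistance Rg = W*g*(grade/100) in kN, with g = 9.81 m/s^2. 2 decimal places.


Rg = W * 9.81 * grade / 100
Rg = 215 * 9.81 * 2.17 / 100
Rg = 2109.15 * 0.0217
Rg = 45.77 kN

45.77


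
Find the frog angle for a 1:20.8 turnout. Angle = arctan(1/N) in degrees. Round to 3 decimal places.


1/N = 1/20.8 = 0.048077
angle = arctan(0.048077) = 0.04804 rad
angle = 0.04804 * 180/pi = 2.752 degrees

2.752


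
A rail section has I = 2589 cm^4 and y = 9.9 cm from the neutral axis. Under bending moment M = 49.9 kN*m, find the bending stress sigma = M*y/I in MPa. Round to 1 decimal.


Convert units:
M = 49.9 kN*m = 49900000 N*mm
y = 9.9 cm = 99 mm
I = 2589 cm^4 = 25890000 mm^4
sigma = 49900000 * 99 / 25890000
sigma = 190.8 MPa

190.8


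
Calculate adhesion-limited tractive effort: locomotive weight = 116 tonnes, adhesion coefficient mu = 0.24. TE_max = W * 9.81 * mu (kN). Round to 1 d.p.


TE_max = W * g * mu
TE_max = 116 * 9.81 * 0.24
TE_max = 1137.96 * 0.24
TE_max = 273.1 kN

273.1


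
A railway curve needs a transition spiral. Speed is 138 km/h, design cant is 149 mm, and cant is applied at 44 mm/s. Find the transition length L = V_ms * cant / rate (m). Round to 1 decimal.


Convert speed: V = 138 / 3.6 = 38.3333 m/s
L = 38.3333 * 149 / 44
L = 5711.6667 / 44
L = 129.8 m

129.8


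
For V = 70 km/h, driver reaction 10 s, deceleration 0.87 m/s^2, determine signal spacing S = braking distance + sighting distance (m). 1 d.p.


V = 70 / 3.6 = 19.4444 m/s
Braking distance = 19.4444^2 / (2*0.87) = 217.291 m
Sighting distance = 19.4444 * 10 = 194.4444 m
S = 217.291 + 194.4444 = 411.7 m

411.7


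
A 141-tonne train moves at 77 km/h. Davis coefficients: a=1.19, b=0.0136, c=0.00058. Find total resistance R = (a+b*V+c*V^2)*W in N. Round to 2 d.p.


b*V = 0.0136 * 77 = 1.0472
c*V^2 = 0.00058 * 5929 = 3.43882
R_per_t = 1.19 + 1.0472 + 3.43882 = 5.67602 N/t
R_total = 5.67602 * 141 = 800.32 N

800.32


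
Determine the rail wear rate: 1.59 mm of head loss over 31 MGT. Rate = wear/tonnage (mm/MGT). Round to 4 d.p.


Wear rate = total wear / cumulative tonnage
Rate = 1.59 / 31
Rate = 0.0513 mm/MGT

0.0513


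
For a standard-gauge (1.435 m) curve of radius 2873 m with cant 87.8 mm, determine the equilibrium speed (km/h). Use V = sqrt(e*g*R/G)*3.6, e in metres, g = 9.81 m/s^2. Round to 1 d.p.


Convert cant: e = 87.8 mm = 0.0878 m
V_ms = sqrt(0.0878 * 9.81 * 2873 / 1.435)
V_ms = sqrt(1724.436665) = 41.5263 m/s
V = 41.5263 * 3.6 = 149.5 km/h

149.5


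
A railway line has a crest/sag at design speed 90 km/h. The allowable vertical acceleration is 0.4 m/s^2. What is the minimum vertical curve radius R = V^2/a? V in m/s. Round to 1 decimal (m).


Convert speed: V = 90 / 3.6 = 25.0 m/s
V^2 = 625.0 m^2/s^2
R_v = 625.0 / 0.4
R_v = 1562.5 m

1562.5


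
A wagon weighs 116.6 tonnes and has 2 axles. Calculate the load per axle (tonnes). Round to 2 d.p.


Load per axle = total weight / number of axles
Load = 116.6 / 2
Load = 58.30 tonnes

58.30


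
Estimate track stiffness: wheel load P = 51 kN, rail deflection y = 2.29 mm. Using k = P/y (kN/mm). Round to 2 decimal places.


Track stiffness k = P / y
k = 51 / 2.29
k = 22.27 kN/mm

22.27


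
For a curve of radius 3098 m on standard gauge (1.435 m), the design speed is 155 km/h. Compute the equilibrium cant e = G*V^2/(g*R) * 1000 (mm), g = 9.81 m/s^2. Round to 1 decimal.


Convert speed: V = 155 / 3.6 = 43.0556 m/s
Apply formula: e = 1.435 * 43.0556^2 / (9.81 * 3098)
e = 1.435 * 1853.7809 / 30391.38
e = 0.087531 m = 87.5 mm

87.5


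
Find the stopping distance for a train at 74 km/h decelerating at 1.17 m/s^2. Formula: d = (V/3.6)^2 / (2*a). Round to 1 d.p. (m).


Convert speed: V = 74 / 3.6 = 20.5556 m/s
V^2 = 422.5309
d = 422.5309 / (2 * 1.17)
d = 422.5309 / 2.34
d = 180.6 m

180.6


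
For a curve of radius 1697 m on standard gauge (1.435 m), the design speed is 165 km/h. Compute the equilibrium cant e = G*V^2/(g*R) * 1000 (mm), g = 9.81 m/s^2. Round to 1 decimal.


Convert speed: V = 165 / 3.6 = 45.8333 m/s
Apply formula: e = 1.435 * 45.8333^2 / (9.81 * 1697)
e = 1.435 * 2100.6944 / 16647.57
e = 0.181077 m = 181.1 mm

181.1


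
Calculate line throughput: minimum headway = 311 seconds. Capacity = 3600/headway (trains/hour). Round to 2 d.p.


Capacity = 3600 / headway
Capacity = 3600 / 311
Capacity = 11.58 trains/hour

11.58


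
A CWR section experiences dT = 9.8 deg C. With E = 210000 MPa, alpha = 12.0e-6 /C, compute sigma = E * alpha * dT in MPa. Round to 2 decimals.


sigma = E * alpha * dT
sigma = 210000 * 12.0e-6 * 9.8
sigma = 2.52 * 9.8
sigma = 24.70 MPa

24.70


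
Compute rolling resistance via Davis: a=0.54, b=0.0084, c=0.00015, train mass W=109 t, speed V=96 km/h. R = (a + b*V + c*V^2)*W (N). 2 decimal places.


b*V = 0.0084 * 96 = 0.8064
c*V^2 = 0.00015 * 9216 = 1.3824
R_per_t = 0.54 + 0.8064 + 1.3824 = 2.7288 N/t
R_total = 2.7288 * 109 = 297.44 N

297.44


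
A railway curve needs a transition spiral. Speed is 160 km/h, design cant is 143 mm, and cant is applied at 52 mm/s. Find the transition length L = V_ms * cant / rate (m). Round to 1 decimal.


Convert speed: V = 160 / 3.6 = 44.4444 m/s
L = 44.4444 * 143 / 52
L = 6355.5556 / 52
L = 122.2 m

122.2


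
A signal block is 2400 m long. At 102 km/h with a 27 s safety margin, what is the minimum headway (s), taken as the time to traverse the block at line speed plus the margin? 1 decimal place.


V = 102 / 3.6 = 28.3333 m/s
Block traversal time = 2400 / 28.3333 = 84.7059 s
Headway = 84.7059 + 27
Headway = 111.7 s

111.7


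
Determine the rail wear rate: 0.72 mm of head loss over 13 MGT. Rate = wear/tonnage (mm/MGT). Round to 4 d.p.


Wear rate = total wear / cumulative tonnage
Rate = 0.72 / 13
Rate = 0.0554 mm/MGT

0.0554


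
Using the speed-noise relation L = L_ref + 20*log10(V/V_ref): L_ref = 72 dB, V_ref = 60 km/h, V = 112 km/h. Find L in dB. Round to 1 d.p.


V/V_ref = 112 / 60 = 1.866667
log10(1.866667) = 0.271067
20 * 0.271067 = 5.4213
L = 72 + 5.4213 = 77.4 dB

77.4


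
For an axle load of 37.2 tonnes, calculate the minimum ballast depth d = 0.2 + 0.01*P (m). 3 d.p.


d = 0.2 + 0.01 * 37.2
d = 0.2 + 0.372
d = 0.572 m

0.572


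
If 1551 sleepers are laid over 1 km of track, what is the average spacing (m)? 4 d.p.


Spacing = 1000 m / number of sleepers
Spacing = 1000 / 1551
Spacing = 0.6447 m

0.6447


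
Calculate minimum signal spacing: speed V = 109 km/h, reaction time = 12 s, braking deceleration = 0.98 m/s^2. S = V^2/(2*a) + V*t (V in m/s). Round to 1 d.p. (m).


V = 109 / 3.6 = 30.2778 m/s
Braking distance = 30.2778^2 / (2*0.98) = 467.7264 m
Sighting distance = 30.2778 * 12 = 363.3333 m
S = 467.7264 + 363.3333 = 831.1 m

831.1


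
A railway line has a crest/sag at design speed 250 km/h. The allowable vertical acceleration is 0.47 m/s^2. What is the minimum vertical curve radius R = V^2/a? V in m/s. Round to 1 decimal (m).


Convert speed: V = 250 / 3.6 = 69.4444 m/s
V^2 = 4822.5309 m^2/s^2
R_v = 4822.5309 / 0.47
R_v = 10260.7 m

10260.7


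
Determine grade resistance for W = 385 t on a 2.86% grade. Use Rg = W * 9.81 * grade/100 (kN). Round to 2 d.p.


Rg = W * 9.81 * grade / 100
Rg = 385 * 9.81 * 2.86 / 100
Rg = 3776.85 * 0.0286
Rg = 108.02 kN

108.02


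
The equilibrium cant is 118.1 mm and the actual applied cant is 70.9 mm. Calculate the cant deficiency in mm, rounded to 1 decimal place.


Cant deficiency = equilibrium cant - actual cant
CD = 118.1 - 70.9
CD = 47.2 mm

47.2


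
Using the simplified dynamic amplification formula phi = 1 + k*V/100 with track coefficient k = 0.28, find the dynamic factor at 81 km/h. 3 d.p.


phi = 1 + k * V / 100
phi = 1 + 0.28 * 81 / 100
phi = 1 + 0.2268
phi = 1.227

1.227


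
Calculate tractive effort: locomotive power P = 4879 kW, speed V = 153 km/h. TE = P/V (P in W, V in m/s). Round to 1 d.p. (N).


Convert: P = 4879 kW = 4879000 W
V = 153 / 3.6 = 42.5 m/s
TE = 4879000 / 42.5
TE = 114800.0 N

114800.0


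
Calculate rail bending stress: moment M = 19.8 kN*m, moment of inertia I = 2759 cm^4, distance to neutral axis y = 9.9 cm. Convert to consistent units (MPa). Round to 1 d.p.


Convert units:
M = 19.8 kN*m = 19800000 N*mm
y = 9.9 cm = 99 mm
I = 2759 cm^4 = 27590000 mm^4
sigma = 19800000 * 99 / 27590000
sigma = 71.0 MPa

71.0


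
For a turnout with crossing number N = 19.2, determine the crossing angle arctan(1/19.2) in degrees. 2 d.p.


1/N = 1/19.2 = 0.052083
angle = arctan(0.052083) = 0.052036 rad
angle = 0.052036 * 180/pi = 2.98 degrees

2.98


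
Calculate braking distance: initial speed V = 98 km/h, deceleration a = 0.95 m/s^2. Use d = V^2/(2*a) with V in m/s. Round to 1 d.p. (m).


Convert speed: V = 98 / 3.6 = 27.2222 m/s
V^2 = 741.0494
d = 741.0494 / (2 * 0.95)
d = 741.0494 / 1.9
d = 390.0 m

390.0


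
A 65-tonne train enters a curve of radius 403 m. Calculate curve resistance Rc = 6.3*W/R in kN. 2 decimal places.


Rc = 6.3 * W / R
Rc = 6.3 * 65 / 403
Rc = 409.5 / 403
Rc = 1.02 kN

1.02


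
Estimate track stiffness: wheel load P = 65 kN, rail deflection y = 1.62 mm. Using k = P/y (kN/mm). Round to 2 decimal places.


Track stiffness k = P / y
k = 65 / 1.62
k = 40.12 kN/mm

40.12


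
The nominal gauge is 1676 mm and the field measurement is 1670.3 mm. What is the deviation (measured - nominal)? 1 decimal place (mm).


Deviation = measured - nominal
Deviation = 1670.3 - 1676
Deviation = -5.7 mm

-5.7


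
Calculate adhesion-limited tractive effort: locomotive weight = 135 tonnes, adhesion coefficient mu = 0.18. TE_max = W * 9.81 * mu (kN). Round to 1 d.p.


TE_max = W * g * mu
TE_max = 135 * 9.81 * 0.18
TE_max = 1324.35 * 0.18
TE_max = 238.4 kN

238.4


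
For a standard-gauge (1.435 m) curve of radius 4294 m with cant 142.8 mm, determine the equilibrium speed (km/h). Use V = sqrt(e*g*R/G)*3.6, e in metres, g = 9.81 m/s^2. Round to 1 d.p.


Convert cant: e = 142.8 mm = 0.1428 m
V_ms = sqrt(0.1428 * 9.81 * 4294 / 1.435)
V_ms = sqrt(4191.865639) = 64.7446 m/s
V = 64.7446 * 3.6 = 233.1 km/h

233.1


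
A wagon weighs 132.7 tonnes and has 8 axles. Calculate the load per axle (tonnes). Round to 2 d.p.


Load per axle = total weight / number of axles
Load = 132.7 / 8
Load = 16.59 tonnes

16.59


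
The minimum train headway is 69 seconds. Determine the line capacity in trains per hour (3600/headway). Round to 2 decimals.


Capacity = 3600 / headway
Capacity = 3600 / 69
Capacity = 52.17 trains/hour

52.17


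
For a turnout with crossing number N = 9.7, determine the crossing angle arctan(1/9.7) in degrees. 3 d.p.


1/N = 1/9.7 = 0.103093
angle = arctan(0.103093) = 0.10273 rad
angle = 0.10273 * 180/pi = 5.886 degrees

5.886


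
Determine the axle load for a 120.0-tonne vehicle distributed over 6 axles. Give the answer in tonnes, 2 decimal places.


Load per axle = total weight / number of axles
Load = 120.0 / 6
Load = 20.00 tonnes

20.00


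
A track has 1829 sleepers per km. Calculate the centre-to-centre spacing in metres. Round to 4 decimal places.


Spacing = 1000 m / number of sleepers
Spacing = 1000 / 1829
Spacing = 0.5467 m

0.5467


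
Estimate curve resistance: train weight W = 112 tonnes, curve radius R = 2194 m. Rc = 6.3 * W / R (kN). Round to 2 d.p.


Rc = 6.3 * W / R
Rc = 6.3 * 112 / 2194
Rc = 705.6 / 2194
Rc = 0.32 kN

0.32


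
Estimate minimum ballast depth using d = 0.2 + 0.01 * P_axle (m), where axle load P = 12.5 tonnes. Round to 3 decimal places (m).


d = 0.2 + 0.01 * 12.5
d = 0.2 + 0.125
d = 0.325 m

0.325


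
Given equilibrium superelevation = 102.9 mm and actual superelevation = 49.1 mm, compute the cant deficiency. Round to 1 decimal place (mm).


Cant deficiency = equilibrium cant - actual cant
CD = 102.9 - 49.1
CD = 53.8 mm

53.8


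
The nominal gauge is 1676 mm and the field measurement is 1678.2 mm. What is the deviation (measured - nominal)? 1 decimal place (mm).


Deviation = measured - nominal
Deviation = 1678.2 - 1676
Deviation = 2.2 mm

2.2


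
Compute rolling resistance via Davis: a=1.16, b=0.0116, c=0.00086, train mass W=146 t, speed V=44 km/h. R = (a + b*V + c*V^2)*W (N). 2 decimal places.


b*V = 0.0116 * 44 = 0.5104
c*V^2 = 0.00086 * 1936 = 1.66496
R_per_t = 1.16 + 0.5104 + 1.66496 = 3.33536 N/t
R_total = 3.33536 * 146 = 486.96 N

486.96


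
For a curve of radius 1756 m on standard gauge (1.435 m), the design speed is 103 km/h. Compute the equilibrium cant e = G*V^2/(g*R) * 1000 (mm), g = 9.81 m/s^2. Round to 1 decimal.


Convert speed: V = 103 / 3.6 = 28.6111 m/s
Apply formula: e = 1.435 * 28.6111^2 / (9.81 * 1756)
e = 1.435 * 818.5957 / 17226.36
e = 0.068191 m = 68.2 mm

68.2


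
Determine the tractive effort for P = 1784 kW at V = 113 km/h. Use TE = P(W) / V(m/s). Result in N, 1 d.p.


Convert: P = 1784 kW = 1784000 W
V = 113 / 3.6 = 31.3889 m/s
TE = 1784000 / 31.3889
TE = 56835.4 N

56835.4


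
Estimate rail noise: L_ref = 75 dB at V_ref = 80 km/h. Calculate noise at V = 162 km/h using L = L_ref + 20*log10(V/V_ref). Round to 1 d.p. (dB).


V/V_ref = 162 / 80 = 2.025
log10(2.025) = 0.306425
20 * 0.306425 = 6.1285
L = 75 + 6.1285 = 81.1 dB

81.1


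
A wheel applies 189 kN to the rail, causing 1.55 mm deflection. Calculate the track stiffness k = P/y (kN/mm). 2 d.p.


Track stiffness k = P / y
k = 189 / 1.55
k = 121.94 kN/mm

121.94


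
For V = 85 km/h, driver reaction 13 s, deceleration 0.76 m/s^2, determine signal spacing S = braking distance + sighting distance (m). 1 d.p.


V = 85 / 3.6 = 23.6111 m/s
Braking distance = 23.6111^2 / (2*0.76) = 366.7662 m
Sighting distance = 23.6111 * 13 = 306.9444 m
S = 366.7662 + 306.9444 = 673.7 m

673.7


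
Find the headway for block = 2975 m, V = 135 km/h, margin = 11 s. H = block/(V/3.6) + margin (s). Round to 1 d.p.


V = 135 / 3.6 = 37.5 m/s
Block traversal time = 2975 / 37.5 = 79.3333 s
Headway = 79.3333 + 11
Headway = 90.3 s

90.3


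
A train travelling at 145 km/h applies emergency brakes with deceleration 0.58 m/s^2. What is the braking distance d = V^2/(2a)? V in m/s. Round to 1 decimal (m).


Convert speed: V = 145 / 3.6 = 40.2778 m/s
V^2 = 1622.2994
d = 1622.2994 / (2 * 0.58)
d = 1622.2994 / 1.16
d = 1398.5 m

1398.5


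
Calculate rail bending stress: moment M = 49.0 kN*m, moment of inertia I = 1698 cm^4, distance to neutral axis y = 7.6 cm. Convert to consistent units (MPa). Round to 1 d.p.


Convert units:
M = 49.0 kN*m = 49000000 N*mm
y = 7.6 cm = 76 mm
I = 1698 cm^4 = 16980000 mm^4
sigma = 49000000 * 76 / 16980000
sigma = 219.3 MPa

219.3


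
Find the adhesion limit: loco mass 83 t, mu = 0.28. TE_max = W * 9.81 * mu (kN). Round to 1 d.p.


TE_max = W * g * mu
TE_max = 83 * 9.81 * 0.28
TE_max = 814.23 * 0.28
TE_max = 228.0 kN

228.0


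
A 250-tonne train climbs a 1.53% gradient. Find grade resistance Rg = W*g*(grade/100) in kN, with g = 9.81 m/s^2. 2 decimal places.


Rg = W * 9.81 * grade / 100
Rg = 250 * 9.81 * 1.53 / 100
Rg = 2452.5 * 0.0153
Rg = 37.52 kN

37.52


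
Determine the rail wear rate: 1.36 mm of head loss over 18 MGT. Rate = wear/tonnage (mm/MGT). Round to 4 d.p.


Wear rate = total wear / cumulative tonnage
Rate = 1.36 / 18
Rate = 0.0756 mm/MGT

0.0756


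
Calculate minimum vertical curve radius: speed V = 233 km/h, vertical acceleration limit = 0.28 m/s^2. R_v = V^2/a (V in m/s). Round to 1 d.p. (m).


Convert speed: V = 233 / 3.6 = 64.7222 m/s
V^2 = 4188.966 m^2/s^2
R_v = 4188.966 / 0.28
R_v = 14960.6 m

14960.6


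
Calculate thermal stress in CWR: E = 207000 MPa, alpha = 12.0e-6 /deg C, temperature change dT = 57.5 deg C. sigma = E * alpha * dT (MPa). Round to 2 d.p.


sigma = E * alpha * dT
sigma = 207000 * 12.0e-6 * 57.5
sigma = 2.484 * 57.5
sigma = 142.83 MPa

142.83


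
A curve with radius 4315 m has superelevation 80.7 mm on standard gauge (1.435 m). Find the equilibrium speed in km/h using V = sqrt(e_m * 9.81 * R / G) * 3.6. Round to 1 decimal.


Convert cant: e = 80.7 mm = 0.0807 m
V_ms = sqrt(0.0807 * 9.81 * 4315 / 1.435)
V_ms = sqrt(2380.517843) = 48.7906 m/s
V = 48.7906 * 3.6 = 175.6 km/h

175.6


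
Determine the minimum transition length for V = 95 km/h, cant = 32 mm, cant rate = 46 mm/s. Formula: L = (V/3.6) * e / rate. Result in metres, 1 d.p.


Convert speed: V = 95 / 3.6 = 26.3889 m/s
L = 26.3889 * 32 / 46
L = 844.4444 / 46
L = 18.4 m

18.4


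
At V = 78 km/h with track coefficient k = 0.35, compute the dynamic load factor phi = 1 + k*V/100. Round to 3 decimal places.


phi = 1 + k * V / 100
phi = 1 + 0.35 * 78 / 100
phi = 1 + 0.273
phi = 1.273

1.273


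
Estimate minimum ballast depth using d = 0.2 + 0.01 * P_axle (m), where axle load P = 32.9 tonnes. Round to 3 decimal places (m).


d = 0.2 + 0.01 * 32.9
d = 0.2 + 0.329
d = 0.529 m

0.529


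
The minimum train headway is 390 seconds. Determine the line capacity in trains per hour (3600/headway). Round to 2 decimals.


Capacity = 3600 / headway
Capacity = 3600 / 390
Capacity = 9.23 trains/hour

9.23


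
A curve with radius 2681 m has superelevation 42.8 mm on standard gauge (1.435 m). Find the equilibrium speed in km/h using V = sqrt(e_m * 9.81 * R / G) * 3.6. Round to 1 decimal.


Convert cant: e = 42.8 mm = 0.0428 m
V_ms = sqrt(0.0428 * 9.81 * 2681 / 1.435)
V_ms = sqrt(784.436312) = 28.0078 m/s
V = 28.0078 * 3.6 = 100.8 km/h

100.8


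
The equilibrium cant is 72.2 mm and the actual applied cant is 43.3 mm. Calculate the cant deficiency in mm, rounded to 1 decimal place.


Cant deficiency = equilibrium cant - actual cant
CD = 72.2 - 43.3
CD = 28.9 mm

28.9


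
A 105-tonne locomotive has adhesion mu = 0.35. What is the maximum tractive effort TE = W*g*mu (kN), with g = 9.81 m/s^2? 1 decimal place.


TE_max = W * g * mu
TE_max = 105 * 9.81 * 0.35
TE_max = 1030.05 * 0.35
TE_max = 360.5 kN

360.5


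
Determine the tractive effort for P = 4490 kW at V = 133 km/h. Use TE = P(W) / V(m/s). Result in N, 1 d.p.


Convert: P = 4490 kW = 4490000 W
V = 133 / 3.6 = 36.9444 m/s
TE = 4490000 / 36.9444
TE = 121533.8 N

121533.8


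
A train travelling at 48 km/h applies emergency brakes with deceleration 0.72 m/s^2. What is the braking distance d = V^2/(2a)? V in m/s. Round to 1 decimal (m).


Convert speed: V = 48 / 3.6 = 13.3333 m/s
V^2 = 177.7778
d = 177.7778 / (2 * 0.72)
d = 177.7778 / 1.44
d = 123.5 m

123.5


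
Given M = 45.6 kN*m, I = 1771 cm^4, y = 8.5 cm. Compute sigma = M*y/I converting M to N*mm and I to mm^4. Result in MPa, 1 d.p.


Convert units:
M = 45.6 kN*m = 45600000 N*mm
y = 8.5 cm = 85 mm
I = 1771 cm^4 = 17710000 mm^4
sigma = 45600000 * 85 / 17710000
sigma = 218.9 MPa

218.9


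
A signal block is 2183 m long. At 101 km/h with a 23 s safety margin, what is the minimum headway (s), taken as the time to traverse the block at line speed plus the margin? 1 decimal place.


V = 101 / 3.6 = 28.0556 m/s
Block traversal time = 2183 / 28.0556 = 77.8099 s
Headway = 77.8099 + 23
Headway = 100.8 s

100.8


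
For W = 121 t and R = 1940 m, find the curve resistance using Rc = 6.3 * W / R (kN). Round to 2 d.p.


Rc = 6.3 * W / R
Rc = 6.3 * 121 / 1940
Rc = 762.3 / 1940
Rc = 0.39 kN

0.39


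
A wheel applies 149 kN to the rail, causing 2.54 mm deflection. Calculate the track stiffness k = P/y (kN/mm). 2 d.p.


Track stiffness k = P / y
k = 149 / 2.54
k = 58.66 kN/mm

58.66


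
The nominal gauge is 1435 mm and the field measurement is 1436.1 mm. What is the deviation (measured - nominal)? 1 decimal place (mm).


Deviation = measured - nominal
Deviation = 1436.1 - 1435
Deviation = 1.1 mm

1.1


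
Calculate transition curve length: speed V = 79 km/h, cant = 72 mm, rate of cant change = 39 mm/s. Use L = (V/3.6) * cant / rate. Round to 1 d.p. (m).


Convert speed: V = 79 / 3.6 = 21.9444 m/s
L = 21.9444 * 72 / 39
L = 1580.0 / 39
L = 40.5 m

40.5


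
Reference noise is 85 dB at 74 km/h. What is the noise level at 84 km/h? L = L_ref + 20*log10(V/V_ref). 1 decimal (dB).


V/V_ref = 84 / 74 = 1.135135
log10(1.135135) = 0.055048
20 * 0.055048 = 1.101
L = 85 + 1.101 = 86.1 dB

86.1


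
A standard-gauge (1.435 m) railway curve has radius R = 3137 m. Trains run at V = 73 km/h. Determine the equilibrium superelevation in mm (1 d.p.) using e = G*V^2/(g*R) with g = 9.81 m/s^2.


Convert speed: V = 73 / 3.6 = 20.2778 m/s
Apply formula: e = 1.435 * 20.2778^2 / (9.81 * 3137)
e = 1.435 * 411.1883 / 30773.97
e = 0.019174 m = 19.2 mm

19.2


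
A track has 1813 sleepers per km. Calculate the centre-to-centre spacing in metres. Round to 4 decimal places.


Spacing = 1000 m / number of sleepers
Spacing = 1000 / 1813
Spacing = 0.5516 m

0.5516


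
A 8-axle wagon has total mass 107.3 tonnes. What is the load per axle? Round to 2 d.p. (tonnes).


Load per axle = total weight / number of axles
Load = 107.3 / 8
Load = 13.41 tonnes

13.41


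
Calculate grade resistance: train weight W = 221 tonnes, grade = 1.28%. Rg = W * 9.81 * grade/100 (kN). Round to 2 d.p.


Rg = W * 9.81 * grade / 100
Rg = 221 * 9.81 * 1.28 / 100
Rg = 2168.01 * 0.0128
Rg = 27.75 kN

27.75


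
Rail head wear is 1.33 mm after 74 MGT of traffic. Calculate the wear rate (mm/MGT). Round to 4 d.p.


Wear rate = total wear / cumulative tonnage
Rate = 1.33 / 74
Rate = 0.0180 mm/MGT

0.0180


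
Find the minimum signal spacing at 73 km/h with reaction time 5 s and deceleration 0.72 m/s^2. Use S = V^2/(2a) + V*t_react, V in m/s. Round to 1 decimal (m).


V = 73 / 3.6 = 20.2778 m/s
Braking distance = 20.2778^2 / (2*0.72) = 285.5474 m
Sighting distance = 20.2778 * 5 = 101.3889 m
S = 285.5474 + 101.3889 = 386.9 m

386.9


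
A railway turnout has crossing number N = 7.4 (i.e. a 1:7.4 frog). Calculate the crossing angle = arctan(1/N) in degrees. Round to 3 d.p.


1/N = 1/7.4 = 0.135135
angle = arctan(0.135135) = 0.134321 rad
angle = 0.134321 * 180/pi = 7.696 degrees

7.696


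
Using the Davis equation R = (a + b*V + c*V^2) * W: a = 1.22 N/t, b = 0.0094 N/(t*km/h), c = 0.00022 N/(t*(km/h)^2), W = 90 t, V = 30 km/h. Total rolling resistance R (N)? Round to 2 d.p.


b*V = 0.0094 * 30 = 0.282
c*V^2 = 0.00022 * 900 = 0.198
R_per_t = 1.22 + 0.282 + 0.198 = 1.7 N/t
R_total = 1.7 * 90 = 153.00 N

153.00


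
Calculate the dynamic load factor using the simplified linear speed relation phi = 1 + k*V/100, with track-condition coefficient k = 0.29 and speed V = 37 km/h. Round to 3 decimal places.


phi = 1 + k * V / 100
phi = 1 + 0.29 * 37 / 100
phi = 1 + 0.1073
phi = 1.107

1.107


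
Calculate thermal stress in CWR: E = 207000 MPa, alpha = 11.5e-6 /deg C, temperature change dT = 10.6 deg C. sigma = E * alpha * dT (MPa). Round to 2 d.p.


sigma = E * alpha * dT
sigma = 207000 * 11.5e-6 * 10.6
sigma = 2.3805 * 10.6
sigma = 25.23 MPa

25.23


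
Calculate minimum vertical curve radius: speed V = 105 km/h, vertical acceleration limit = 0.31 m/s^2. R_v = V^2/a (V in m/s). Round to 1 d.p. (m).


Convert speed: V = 105 / 3.6 = 29.1667 m/s
V^2 = 850.6944 m^2/s^2
R_v = 850.6944 / 0.31
R_v = 2744.2 m

2744.2


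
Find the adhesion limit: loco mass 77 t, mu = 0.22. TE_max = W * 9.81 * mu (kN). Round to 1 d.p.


TE_max = W * g * mu
TE_max = 77 * 9.81 * 0.22
TE_max = 755.37 * 0.22
TE_max = 166.2 kN

166.2


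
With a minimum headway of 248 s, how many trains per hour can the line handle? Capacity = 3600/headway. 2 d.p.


Capacity = 3600 / headway
Capacity = 3600 / 248
Capacity = 14.52 trains/hour

14.52


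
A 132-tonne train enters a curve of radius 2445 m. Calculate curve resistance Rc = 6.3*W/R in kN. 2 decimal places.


Rc = 6.3 * W / R
Rc = 6.3 * 132 / 2445
Rc = 831.6 / 2445
Rc = 0.34 kN

0.34


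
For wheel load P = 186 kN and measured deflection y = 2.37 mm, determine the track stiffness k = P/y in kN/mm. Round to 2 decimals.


Track stiffness k = P / y
k = 186 / 2.37
k = 78.48 kN/mm

78.48


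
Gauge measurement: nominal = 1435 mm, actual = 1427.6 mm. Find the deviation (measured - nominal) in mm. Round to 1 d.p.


Deviation = measured - nominal
Deviation = 1427.6 - 1435
Deviation = -7.4 mm

-7.4


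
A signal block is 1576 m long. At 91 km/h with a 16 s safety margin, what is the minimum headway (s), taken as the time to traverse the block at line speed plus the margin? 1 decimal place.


V = 91 / 3.6 = 25.2778 m/s
Block traversal time = 1576 / 25.2778 = 62.3473 s
Headway = 62.3473 + 16
Headway = 78.3 s

78.3


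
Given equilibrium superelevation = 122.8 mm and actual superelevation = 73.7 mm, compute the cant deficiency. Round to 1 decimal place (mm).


Cant deficiency = equilibrium cant - actual cant
CD = 122.8 - 73.7
CD = 49.1 mm

49.1


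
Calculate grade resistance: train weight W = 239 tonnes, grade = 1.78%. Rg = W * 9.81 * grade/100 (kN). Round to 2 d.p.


Rg = W * 9.81 * grade / 100
Rg = 239 * 9.81 * 1.78 / 100
Rg = 2344.59 * 0.0178
Rg = 41.73 kN

41.73


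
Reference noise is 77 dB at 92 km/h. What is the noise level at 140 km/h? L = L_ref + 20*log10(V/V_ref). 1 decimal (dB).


V/V_ref = 140 / 92 = 1.521739
log10(1.521739) = 0.18234
20 * 0.18234 = 3.6468
L = 77 + 3.6468 = 80.6 dB

80.6


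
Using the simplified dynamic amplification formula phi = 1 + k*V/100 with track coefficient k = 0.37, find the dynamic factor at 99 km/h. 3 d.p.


phi = 1 + k * V / 100
phi = 1 + 0.37 * 99 / 100
phi = 1 + 0.3663
phi = 1.366

1.366


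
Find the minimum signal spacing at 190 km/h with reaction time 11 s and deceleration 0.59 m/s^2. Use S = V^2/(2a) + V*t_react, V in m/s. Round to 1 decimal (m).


V = 190 / 3.6 = 52.7778 m/s
Braking distance = 52.7778^2 / (2*0.59) = 2360.588 m
Sighting distance = 52.7778 * 11 = 580.5556 m
S = 2360.588 + 580.5556 = 2941.1 m

2941.1


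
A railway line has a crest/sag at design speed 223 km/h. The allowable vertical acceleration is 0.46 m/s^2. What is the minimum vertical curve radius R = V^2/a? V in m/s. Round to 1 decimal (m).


Convert speed: V = 223 / 3.6 = 61.9444 m/s
V^2 = 3837.1142 m^2/s^2
R_v = 3837.1142 / 0.46
R_v = 8341.6 m

8341.6


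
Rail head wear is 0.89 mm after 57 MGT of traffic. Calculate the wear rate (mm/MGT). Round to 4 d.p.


Wear rate = total wear / cumulative tonnage
Rate = 0.89 / 57
Rate = 0.0156 mm/MGT

0.0156


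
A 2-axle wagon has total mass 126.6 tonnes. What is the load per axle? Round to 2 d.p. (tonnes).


Load per axle = total weight / number of axles
Load = 126.6 / 2
Load = 63.30 tonnes

63.30


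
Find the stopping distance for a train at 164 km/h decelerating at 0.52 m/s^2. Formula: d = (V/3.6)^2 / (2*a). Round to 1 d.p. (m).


Convert speed: V = 164 / 3.6 = 45.5556 m/s
V^2 = 2075.3086
d = 2075.3086 / (2 * 0.52)
d = 2075.3086 / 1.04
d = 1995.5 m

1995.5


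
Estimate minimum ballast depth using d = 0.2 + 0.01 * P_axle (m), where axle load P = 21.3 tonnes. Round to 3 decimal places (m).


d = 0.2 + 0.01 * 21.3
d = 0.2 + 0.213
d = 0.413 m

0.413


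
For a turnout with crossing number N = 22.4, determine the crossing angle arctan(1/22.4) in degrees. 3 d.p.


1/N = 1/22.4 = 0.044643
angle = arctan(0.044643) = 0.044613 rad
angle = 0.044613 * 180/pi = 2.556 degrees

2.556


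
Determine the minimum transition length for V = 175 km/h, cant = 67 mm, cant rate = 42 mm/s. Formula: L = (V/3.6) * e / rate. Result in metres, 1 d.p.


Convert speed: V = 175 / 3.6 = 48.6111 m/s
L = 48.6111 * 67 / 42
L = 3256.9444 / 42
L = 77.5 m

77.5


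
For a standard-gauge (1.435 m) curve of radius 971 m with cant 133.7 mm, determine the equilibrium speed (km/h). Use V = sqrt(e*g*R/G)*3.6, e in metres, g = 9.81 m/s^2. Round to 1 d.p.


Convert cant: e = 133.7 mm = 0.1337 m
V_ms = sqrt(0.1337 * 9.81 * 971 / 1.435)
V_ms = sqrt(887.498737) = 29.7909 m/s
V = 29.7909 * 3.6 = 107.2 km/h

107.2


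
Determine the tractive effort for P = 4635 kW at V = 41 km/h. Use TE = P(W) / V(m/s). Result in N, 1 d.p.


Convert: P = 4635 kW = 4635000 W
V = 41 / 3.6 = 11.3889 m/s
TE = 4635000 / 11.3889
TE = 406975.6 N

406975.6


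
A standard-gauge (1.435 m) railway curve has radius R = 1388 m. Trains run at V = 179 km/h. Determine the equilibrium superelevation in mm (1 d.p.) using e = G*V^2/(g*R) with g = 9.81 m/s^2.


Convert speed: V = 179 / 3.6 = 49.7222 m/s
Apply formula: e = 1.435 * 49.7222^2 / (9.81 * 1388)
e = 1.435 * 2472.2994 / 13616.28
e = 0.260552 m = 260.6 mm

260.6


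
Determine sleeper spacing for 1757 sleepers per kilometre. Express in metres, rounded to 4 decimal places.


Spacing = 1000 m / number of sleepers
Spacing = 1000 / 1757
Spacing = 0.5692 m

0.5692


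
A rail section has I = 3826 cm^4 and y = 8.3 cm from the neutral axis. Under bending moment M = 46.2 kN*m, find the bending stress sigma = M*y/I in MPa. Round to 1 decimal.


Convert units:
M = 46.2 kN*m = 46200000 N*mm
y = 8.3 cm = 83 mm
I = 3826 cm^4 = 38260000 mm^4
sigma = 46200000 * 83 / 38260000
sigma = 100.2 MPa

100.2


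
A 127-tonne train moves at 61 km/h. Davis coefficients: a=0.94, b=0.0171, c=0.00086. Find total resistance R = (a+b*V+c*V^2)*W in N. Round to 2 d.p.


b*V = 0.0171 * 61 = 1.0431
c*V^2 = 0.00086 * 3721 = 3.20006
R_per_t = 0.94 + 1.0431 + 3.20006 = 5.18316 N/t
R_total = 5.18316 * 127 = 658.26 N

658.26


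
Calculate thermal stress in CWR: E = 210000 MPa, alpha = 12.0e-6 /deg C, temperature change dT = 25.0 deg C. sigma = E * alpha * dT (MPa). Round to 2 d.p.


sigma = E * alpha * dT
sigma = 210000 * 12.0e-6 * 25.0
sigma = 2.52 * 25.0
sigma = 63.00 MPa

63.00


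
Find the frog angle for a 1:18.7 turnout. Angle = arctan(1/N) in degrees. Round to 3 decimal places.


1/N = 1/18.7 = 0.053476
angle = arctan(0.053476) = 0.053425 rad
angle = 0.053425 * 180/pi = 3.061 degrees

3.061


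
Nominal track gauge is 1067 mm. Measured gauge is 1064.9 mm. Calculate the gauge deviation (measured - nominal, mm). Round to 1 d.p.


Deviation = measured - nominal
Deviation = 1064.9 - 1067
Deviation = -2.1 mm

-2.1


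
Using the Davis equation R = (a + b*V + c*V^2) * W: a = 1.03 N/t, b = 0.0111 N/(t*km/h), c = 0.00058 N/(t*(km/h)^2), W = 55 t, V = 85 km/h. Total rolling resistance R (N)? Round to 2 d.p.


b*V = 0.0111 * 85 = 0.9435
c*V^2 = 0.00058 * 7225 = 4.1905
R_per_t = 1.03 + 0.9435 + 4.1905 = 6.164 N/t
R_total = 6.164 * 55 = 339.02 N

339.02


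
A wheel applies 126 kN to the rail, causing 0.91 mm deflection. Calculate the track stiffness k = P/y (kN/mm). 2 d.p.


Track stiffness k = P / y
k = 126 / 0.91
k = 138.46 kN/mm

138.46


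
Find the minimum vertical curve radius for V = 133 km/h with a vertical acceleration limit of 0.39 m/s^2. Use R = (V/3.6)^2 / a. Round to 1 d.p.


Convert speed: V = 133 / 3.6 = 36.9444 m/s
V^2 = 1364.892 m^2/s^2
R_v = 1364.892 / 0.39
R_v = 3499.7 m

3499.7


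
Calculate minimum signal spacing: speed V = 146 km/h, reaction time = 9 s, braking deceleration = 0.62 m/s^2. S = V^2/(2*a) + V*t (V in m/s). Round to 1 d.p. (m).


V = 146 / 3.6 = 40.5556 m/s
Braking distance = 40.5556^2 / (2*0.62) = 1326.4138 m
Sighting distance = 40.5556 * 9 = 365.0 m
S = 1326.4138 + 365.0 = 1691.4 m

1691.4


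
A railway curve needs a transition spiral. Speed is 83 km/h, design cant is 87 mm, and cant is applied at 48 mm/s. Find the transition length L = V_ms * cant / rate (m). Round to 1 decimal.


Convert speed: V = 83 / 3.6 = 23.0556 m/s
L = 23.0556 * 87 / 48
L = 2005.8333 / 48
L = 41.8 m

41.8


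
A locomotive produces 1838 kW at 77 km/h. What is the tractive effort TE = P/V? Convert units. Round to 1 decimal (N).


Convert: P = 1838 kW = 1838000 W
V = 77 / 3.6 = 21.3889 m/s
TE = 1838000 / 21.3889
TE = 85932.5 N

85932.5


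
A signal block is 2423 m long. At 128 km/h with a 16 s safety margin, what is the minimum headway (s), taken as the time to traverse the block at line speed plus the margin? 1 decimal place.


V = 128 / 3.6 = 35.5556 m/s
Block traversal time = 2423 / 35.5556 = 68.1469 s
Headway = 68.1469 + 16
Headway = 84.1 s

84.1


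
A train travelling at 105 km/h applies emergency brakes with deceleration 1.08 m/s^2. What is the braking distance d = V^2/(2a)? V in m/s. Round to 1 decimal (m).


Convert speed: V = 105 / 3.6 = 29.1667 m/s
V^2 = 850.6944
d = 850.6944 / (2 * 1.08)
d = 850.6944 / 2.16
d = 393.8 m

393.8


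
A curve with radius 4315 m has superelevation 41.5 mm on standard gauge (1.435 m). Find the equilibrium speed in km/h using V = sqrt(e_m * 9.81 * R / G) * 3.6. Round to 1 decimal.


Convert cant: e = 41.5 mm = 0.0415 m
V_ms = sqrt(0.0415 * 9.81 * 4315 / 1.435)
V_ms = sqrt(1224.182038) = 34.9883 m/s
V = 34.9883 * 3.6 = 126.0 km/h

126.0


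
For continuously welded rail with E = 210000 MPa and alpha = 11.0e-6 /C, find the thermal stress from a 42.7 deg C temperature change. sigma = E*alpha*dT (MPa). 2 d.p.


sigma = E * alpha * dT
sigma = 210000 * 11.0e-6 * 42.7
sigma = 2.31 * 42.7
sigma = 98.64 MPa

98.64


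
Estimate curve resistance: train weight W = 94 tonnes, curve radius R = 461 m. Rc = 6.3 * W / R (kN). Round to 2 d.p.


Rc = 6.3 * W / R
Rc = 6.3 * 94 / 461
Rc = 592.2 / 461
Rc = 1.28 kN

1.28


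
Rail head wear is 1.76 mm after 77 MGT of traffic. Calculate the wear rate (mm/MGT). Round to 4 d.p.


Wear rate = total wear / cumulative tonnage
Rate = 1.76 / 77
Rate = 0.0229 mm/MGT

0.0229


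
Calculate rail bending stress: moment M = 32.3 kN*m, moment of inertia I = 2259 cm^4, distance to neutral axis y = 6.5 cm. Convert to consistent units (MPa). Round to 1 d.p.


Convert units:
M = 32.3 kN*m = 32300000 N*mm
y = 6.5 cm = 65 mm
I = 2259 cm^4 = 22590000 mm^4
sigma = 32300000 * 65 / 22590000
sigma = 92.9 MPa

92.9


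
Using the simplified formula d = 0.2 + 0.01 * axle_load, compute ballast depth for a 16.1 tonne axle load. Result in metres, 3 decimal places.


d = 0.2 + 0.01 * 16.1
d = 0.2 + 0.161
d = 0.361 m

0.361


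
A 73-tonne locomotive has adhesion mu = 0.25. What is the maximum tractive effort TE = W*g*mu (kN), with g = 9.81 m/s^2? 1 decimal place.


TE_max = W * g * mu
TE_max = 73 * 9.81 * 0.25
TE_max = 716.13 * 0.25
TE_max = 179.0 kN

179.0


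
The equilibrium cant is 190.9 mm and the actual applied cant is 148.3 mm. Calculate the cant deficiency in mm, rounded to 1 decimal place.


Cant deficiency = equilibrium cant - actual cant
CD = 190.9 - 148.3
CD = 42.6 mm

42.6


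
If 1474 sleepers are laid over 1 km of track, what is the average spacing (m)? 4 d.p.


Spacing = 1000 m / number of sleepers
Spacing = 1000 / 1474
Spacing = 0.6784 m

0.6784


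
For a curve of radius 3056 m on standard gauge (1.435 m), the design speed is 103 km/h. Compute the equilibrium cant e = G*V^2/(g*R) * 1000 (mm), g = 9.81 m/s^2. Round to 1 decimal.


Convert speed: V = 103 / 3.6 = 28.6111 m/s
Apply formula: e = 1.435 * 28.6111^2 / (9.81 * 3056)
e = 1.435 * 818.5957 / 29979.36
e = 0.039183 m = 39.2 mm

39.2


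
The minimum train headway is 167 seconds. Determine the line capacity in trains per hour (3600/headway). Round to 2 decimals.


Capacity = 3600 / headway
Capacity = 3600 / 167
Capacity = 21.56 trains/hour

21.56


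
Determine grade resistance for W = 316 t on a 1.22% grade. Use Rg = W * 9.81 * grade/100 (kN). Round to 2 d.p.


Rg = W * 9.81 * grade / 100
Rg = 316 * 9.81 * 1.22 / 100
Rg = 3099.96 * 0.0122
Rg = 37.82 kN

37.82


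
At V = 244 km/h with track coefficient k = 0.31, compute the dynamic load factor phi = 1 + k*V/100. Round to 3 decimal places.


phi = 1 + k * V / 100
phi = 1 + 0.31 * 244 / 100
phi = 1 + 0.7564
phi = 1.756

1.756


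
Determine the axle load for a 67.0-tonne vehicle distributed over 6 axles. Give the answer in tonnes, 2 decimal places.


Load per axle = total weight / number of axles
Load = 67.0 / 6
Load = 11.17 tonnes

11.17


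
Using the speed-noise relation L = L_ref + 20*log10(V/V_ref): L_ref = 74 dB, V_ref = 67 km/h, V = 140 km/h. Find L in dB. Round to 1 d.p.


V/V_ref = 140 / 67 = 2.089552
log10(2.089552) = 0.320053
20 * 0.320053 = 6.4011
L = 74 + 6.4011 = 80.4 dB

80.4


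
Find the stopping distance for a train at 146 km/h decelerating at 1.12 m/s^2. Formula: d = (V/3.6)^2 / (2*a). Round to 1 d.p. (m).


Convert speed: V = 146 / 3.6 = 40.5556 m/s
V^2 = 1644.7531
d = 1644.7531 / (2 * 1.12)
d = 1644.7531 / 2.24
d = 734.3 m

734.3


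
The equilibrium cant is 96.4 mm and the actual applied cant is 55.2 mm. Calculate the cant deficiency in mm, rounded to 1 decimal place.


Cant deficiency = equilibrium cant - actual cant
CD = 96.4 - 55.2
CD = 41.2 mm

41.2


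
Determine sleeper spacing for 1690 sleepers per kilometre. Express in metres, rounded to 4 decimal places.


Spacing = 1000 m / number of sleepers
Spacing = 1000 / 1690
Spacing = 0.5917 m

0.5917


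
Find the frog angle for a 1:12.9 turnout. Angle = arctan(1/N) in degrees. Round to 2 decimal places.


1/N = 1/12.9 = 0.077519
angle = arctan(0.077519) = 0.077365 rad
angle = 0.077365 * 180/pi = 4.43 degrees

4.43


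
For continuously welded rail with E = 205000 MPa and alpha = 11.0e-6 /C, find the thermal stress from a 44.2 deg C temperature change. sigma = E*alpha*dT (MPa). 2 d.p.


sigma = E * alpha * dT
sigma = 205000 * 11.0e-6 * 44.2
sigma = 2.255 * 44.2
sigma = 99.67 MPa

99.67


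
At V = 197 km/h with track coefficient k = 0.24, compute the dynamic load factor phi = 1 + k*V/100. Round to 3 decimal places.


phi = 1 + k * V / 100
phi = 1 + 0.24 * 197 / 100
phi = 1 + 0.4728
phi = 1.473

1.473


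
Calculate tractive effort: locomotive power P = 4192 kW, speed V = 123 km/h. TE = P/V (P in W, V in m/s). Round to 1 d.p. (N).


Convert: P = 4192 kW = 4192000 W
V = 123 / 3.6 = 34.1667 m/s
TE = 4192000 / 34.1667
TE = 122692.7 N

122692.7


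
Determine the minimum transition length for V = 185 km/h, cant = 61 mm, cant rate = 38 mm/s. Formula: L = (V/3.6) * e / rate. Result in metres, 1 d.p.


Convert speed: V = 185 / 3.6 = 51.3889 m/s
L = 51.3889 * 61 / 38
L = 3134.7222 / 38
L = 82.5 m

82.5


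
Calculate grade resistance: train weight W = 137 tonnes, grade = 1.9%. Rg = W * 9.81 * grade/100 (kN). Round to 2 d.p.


Rg = W * 9.81 * grade / 100
Rg = 137 * 9.81 * 1.9 / 100
Rg = 1343.97 * 0.019
Rg = 25.54 kN

25.54


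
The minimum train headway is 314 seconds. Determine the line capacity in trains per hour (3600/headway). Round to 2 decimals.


Capacity = 3600 / headway
Capacity = 3600 / 314
Capacity = 11.46 trains/hour

11.46


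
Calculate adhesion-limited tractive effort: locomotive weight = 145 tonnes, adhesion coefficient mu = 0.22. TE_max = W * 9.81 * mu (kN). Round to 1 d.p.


TE_max = W * g * mu
TE_max = 145 * 9.81 * 0.22
TE_max = 1422.45 * 0.22
TE_max = 312.9 kN

312.9


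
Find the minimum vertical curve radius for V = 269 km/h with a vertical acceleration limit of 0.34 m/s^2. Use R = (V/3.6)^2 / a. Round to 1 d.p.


Convert speed: V = 269 / 3.6 = 74.7222 m/s
V^2 = 5583.4105 m^2/s^2
R_v = 5583.4105 / 0.34
R_v = 16421.8 m

16421.8


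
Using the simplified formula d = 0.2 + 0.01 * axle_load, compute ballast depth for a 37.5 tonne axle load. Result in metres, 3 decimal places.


d = 0.2 + 0.01 * 37.5
d = 0.2 + 0.375
d = 0.575 m

0.575


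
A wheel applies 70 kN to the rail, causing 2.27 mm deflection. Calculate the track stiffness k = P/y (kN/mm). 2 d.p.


Track stiffness k = P / y
k = 70 / 2.27
k = 30.84 kN/mm

30.84
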